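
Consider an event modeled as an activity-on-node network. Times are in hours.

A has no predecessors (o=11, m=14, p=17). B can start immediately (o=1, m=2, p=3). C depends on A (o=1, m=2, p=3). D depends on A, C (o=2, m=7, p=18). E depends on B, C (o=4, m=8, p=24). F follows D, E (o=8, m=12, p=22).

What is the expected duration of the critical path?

te_A = (11 + 4·14 + 17)/6 = 84/6 = 14
te_B = (1 + 4·2 + 3)/6 = 12/6 = 2
te_C = (1 + 4·2 + 3)/6 = 12/6 = 2
te_D = (2 + 4·7 + 18)/6 = 48/6 = 8
te_E = (4 + 4·8 + 24)/6 = 60/6 = 10
te_F = (8 + 4·12 + 22)/6 = 78/6 = 13

Forward pass:
ES_A = 0; EF_A = 14
ES_B = 0; EF_B = 2
ES_C = 14; EF_C = 14+2 = 16
ES_D = max(EF_A=14, EF_C=16) = 16; EF_D = 16+8 = 24
ES_E = max(EF_B=2, EF_C=16) = 16; EF_E = 16+10 = 26
ES_F = max(EF_D=24, EF_E=26) = 26; EF_F = 26+13 = 39
Expected project duration μ = 39 hours. Critical path: A → C → E → F.

39 hours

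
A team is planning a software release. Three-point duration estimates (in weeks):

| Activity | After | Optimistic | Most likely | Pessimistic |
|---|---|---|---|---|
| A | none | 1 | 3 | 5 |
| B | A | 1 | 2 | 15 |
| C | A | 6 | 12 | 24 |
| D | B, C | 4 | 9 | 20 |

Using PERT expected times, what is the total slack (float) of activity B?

9 weeks

te_A = (1 + 4·3 + 5)/6 = 18/6 = 3
te_B = (1 + 4·2 + 15)/6 = 24/6 = 4
te_C = (6 + 4·12 + 24)/6 = 78/6 = 13
te_D = (4 + 4·9 + 20)/6 = 60/6 = 10

Forward pass:
ES_A = 0; EF_A = 3
ES_B = 3; EF_B = 3+4 = 7
ES_C = 3; EF_C = 3+13 = 16
ES_D = max(EF_B=7, EF_C=16) = 16; EF_D = 16+10 = 26
Expected project duration μ = 26 weeks. Critical path: A → C → D.

Backward pass:
LF_D = 26; LS_D = 26−10 = 16
LF_C = LS_D = 16; LS_C = 16−13 = 3
LF_B = LS_D = 16; LS_B = 16−4 = 12
LF_A = min(LS_B=12, LS_C=3) = 3; LS_A = 3−3 = 0
Slack_B = LS_B − ES_B = 12 − 3 = 9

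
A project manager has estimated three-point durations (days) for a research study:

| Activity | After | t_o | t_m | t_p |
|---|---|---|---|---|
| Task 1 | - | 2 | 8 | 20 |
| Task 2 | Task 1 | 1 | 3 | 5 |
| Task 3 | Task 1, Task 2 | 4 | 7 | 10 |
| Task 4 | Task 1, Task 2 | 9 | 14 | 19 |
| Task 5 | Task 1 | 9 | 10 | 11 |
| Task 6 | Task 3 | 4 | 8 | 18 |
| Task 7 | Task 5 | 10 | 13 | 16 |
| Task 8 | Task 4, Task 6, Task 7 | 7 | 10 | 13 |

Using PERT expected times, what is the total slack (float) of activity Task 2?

te_Task 1 = (2 + 4·8 + 20)/6 = 54/6 = 9
te_Task 2 = (1 + 4·3 + 5)/6 = 18/6 = 3
te_Task 3 = (4 + 4·7 + 10)/6 = 42/6 = 7
te_Task 4 = (9 + 4·14 + 19)/6 = 84/6 = 14
te_Task 5 = (9 + 4·10 + 11)/6 = 60/6 = 10
te_Task 6 = (4 + 4·8 + 18)/6 = 54/6 = 9
te_Task 7 = (10 + 4·13 + 16)/6 = 78/6 = 13
te_Task 8 = (7 + 4·10 + 13)/6 = 60/6 = 10

Forward pass:
ES_Task 1 = 0; EF_Task 1 = 9
ES_Task 2 = 9; EF_Task 2 = 9+3 = 12
ES_Task 3 = max(EF_Task 1=9, EF_Task 2=12) = 12; EF_Task 3 = 12+7 = 19
ES_Task 4 = max(EF_Task 1=9, EF_Task 2=12) = 12; EF_Task 4 = 12+14 = 26
ES_Task 5 = 9; EF_Task 5 = 9+10 = 19
ES_Task 6 = 19; EF_Task 6 = 19+9 = 28
ES_Task 7 = 19; EF_Task 7 = 19+13 = 32
ES_Task 8 = max(EF_Task 4=26, EF_Task 6=28, EF_Task 7=32) = 32; EF_Task 8 = 32+10 = 42
Expected project duration μ = 42 days. Critical path: Task 1 → Task 5 → Task 7 → Task 8.

Backward pass:
LF_Task 8 = 42; LS_Task 8 = 42−10 = 32
LF_Task 7 = LS_Task 8 = 32; LS_Task 7 = 32−13 = 19
LF_Task 6 = LS_Task 8 = 32; LS_Task 6 = 32−9 = 23
LF_Task 5 = LS_Task 7 = 19; LS_Task 5 = 19−10 = 9
LF_Task 4 = LS_Task 8 = 32; LS_Task 4 = 32−14 = 18
LF_Task 3 = LS_Task 6 = 23; LS_Task 3 = 23−7 = 16
LF_Task 2 = min(LS_Task 3=16, LS_Task 4=18) = 16; LS_Task 2 = 16−3 = 13
LF_Task 1 = min(LS_Task 2=13, LS_Task 3=16, LS_Task 4=18, LS_Task 5=9) = 9; LS_Task 1 = 9−9 = 0
Slack_Task 2 = LS_Task 2 − ES_Task 2 = 13 − 9 = 4

4 days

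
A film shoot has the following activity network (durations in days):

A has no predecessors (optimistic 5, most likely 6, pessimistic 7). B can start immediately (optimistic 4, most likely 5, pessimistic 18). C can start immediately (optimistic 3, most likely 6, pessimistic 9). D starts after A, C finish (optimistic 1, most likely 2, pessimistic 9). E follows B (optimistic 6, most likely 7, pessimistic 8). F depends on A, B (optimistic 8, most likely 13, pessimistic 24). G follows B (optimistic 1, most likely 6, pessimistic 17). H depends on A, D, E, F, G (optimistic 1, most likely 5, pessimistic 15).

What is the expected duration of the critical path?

te_A = (5 + 4·6 + 7)/6 = 36/6 = 6
te_B = (4 + 4·5 + 18)/6 = 42/6 = 7
te_C = (3 + 4·6 + 9)/6 = 36/6 = 6
te_D = (1 + 4·2 + 9)/6 = 18/6 = 3
te_E = (6 + 4·7 + 8)/6 = 42/6 = 7
te_F = (8 + 4·13 + 24)/6 = 84/6 = 14
te_G = (1 + 4·6 + 17)/6 = 42/6 = 7
te_H = (1 + 4·5 + 15)/6 = 36/6 = 6

Forward pass:
ES_A = 0; EF_A = 6
ES_B = 0; EF_B = 7
ES_C = 0; EF_C = 6
ES_D = max(EF_A=6, EF_C=6) = 6; EF_D = 6+3 = 9
ES_E = 7; EF_E = 7+7 = 14
ES_F = max(EF_A=6, EF_B=7) = 7; EF_F = 7+14 = 21
ES_G = 7; EF_G = 7+7 = 14
ES_H = max(EF_A=6, EF_D=9, EF_E=14, EF_F=21, EF_G=14) = 21; EF_H = 21+6 = 27
Expected project duration μ = 27 days. Critical path: B → F → H.

27 days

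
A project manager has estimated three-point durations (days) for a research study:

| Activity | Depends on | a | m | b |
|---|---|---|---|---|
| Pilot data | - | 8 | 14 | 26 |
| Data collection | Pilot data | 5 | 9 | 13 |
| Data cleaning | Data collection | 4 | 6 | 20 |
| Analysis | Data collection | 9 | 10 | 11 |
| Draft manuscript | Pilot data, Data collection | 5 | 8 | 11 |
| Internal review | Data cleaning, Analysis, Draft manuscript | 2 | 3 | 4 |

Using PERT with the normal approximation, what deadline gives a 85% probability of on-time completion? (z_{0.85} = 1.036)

40.4 days

te_Pilot data = (8 + 4·14 + 26)/6 = 90/6 = 15; σ²_Pilot data = ((26−8)/6)² = 9.000
te_Data collection = (5 + 4·9 + 13)/6 = 54/6 = 9; σ²_Data collection = ((13−5)/6)² = 1.778
te_Data cleaning = (4 + 4·6 + 20)/6 = 48/6 = 8; σ²_Data cleaning = ((20−4)/6)² = 7.111
te_Analysis = (9 + 4·10 + 11)/6 = 60/6 = 10; σ²_Analysis = ((11−9)/6)² = 0.111
te_Draft manuscript = (5 + 4·8 + 11)/6 = 48/6 = 8; σ²_Draft manuscript = ((11−5)/6)² = 1.000
te_Internal review = (2 + 4·3 + 4)/6 = 18/6 = 3; σ²_Internal review = ((4−2)/6)² = 0.111

Forward pass:
ES_Pilot data = 0; EF_Pilot data = 15
ES_Data collection = 15; EF_Data collection = 15+9 = 24
ES_Data cleaning = 24; EF_Data cleaning = 24+8 = 32
ES_Analysis = 24; EF_Analysis = 24+10 = 34
ES_Draft manuscript = max(EF_Pilot data=15, EF_Data collection=24) = 24; EF_Draft manuscript = 24+8 = 32
ES_Internal review = max(EF_Data cleaning=32, EF_Analysis=34, EF_Draft manuscript=32) = 34; EF_Internal review = 34+3 = 37
Expected project duration μ = 37 days. Critical path: Pilot data → Data collection → Analysis → Internal review.

Variance along critical path = 9.000 + 1.778 + 0.111 + 0.111 = 11.000; σ = 3.317 days.
D = μ + z·σ = 37 + 1.036·3.317 = 40.4 days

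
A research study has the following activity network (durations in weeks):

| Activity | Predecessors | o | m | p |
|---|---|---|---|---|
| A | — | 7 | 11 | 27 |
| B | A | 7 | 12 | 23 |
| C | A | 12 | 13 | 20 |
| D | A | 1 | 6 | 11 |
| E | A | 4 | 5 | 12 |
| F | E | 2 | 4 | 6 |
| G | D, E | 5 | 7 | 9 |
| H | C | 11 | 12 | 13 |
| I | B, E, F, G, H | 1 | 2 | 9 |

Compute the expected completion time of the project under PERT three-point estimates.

42 weeks

te_A = (7 + 4·11 + 27)/6 = 78/6 = 13
te_B = (7 + 4·12 + 23)/6 = 78/6 = 13
te_C = (12 + 4·13 + 20)/6 = 84/6 = 14
te_D = (1 + 4·6 + 11)/6 = 36/6 = 6
te_E = (4 + 4·5 + 12)/6 = 36/6 = 6
te_F = (2 + 4·4 + 6)/6 = 24/6 = 4
te_G = (5 + 4·7 + 9)/6 = 42/6 = 7
te_H = (11 + 4·12 + 13)/6 = 72/6 = 12
te_I = (1 + 4·2 + 9)/6 = 18/6 = 3

Forward pass:
ES_A = 0; EF_A = 13
ES_B = 13; EF_B = 13+13 = 26
ES_C = 13; EF_C = 13+14 = 27
ES_D = 13; EF_D = 13+6 = 19
ES_E = 13; EF_E = 13+6 = 19
ES_F = 19; EF_F = 19+4 = 23
ES_G = max(EF_D=19, EF_E=19) = 19; EF_G = 19+7 = 26
ES_H = 27; EF_H = 27+12 = 39
ES_I = max(EF_B=26, EF_E=19, EF_F=23, EF_G=26, EF_H=39) = 39; EF_I = 39+3 = 42
Expected project duration μ = 42 weeks. Critical path: A → C → H → I.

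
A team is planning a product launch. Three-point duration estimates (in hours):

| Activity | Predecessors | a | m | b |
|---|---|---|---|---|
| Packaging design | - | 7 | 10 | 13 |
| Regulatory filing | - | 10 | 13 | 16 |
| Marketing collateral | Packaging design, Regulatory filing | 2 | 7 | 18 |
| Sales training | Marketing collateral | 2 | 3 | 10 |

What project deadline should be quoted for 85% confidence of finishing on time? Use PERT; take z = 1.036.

28.3 hours

te_Packaging design = (7 + 4·10 + 13)/6 = 60/6 = 10; σ²_Packaging design = ((13−7)/6)² = 1.000
te_Regulatory filing = (10 + 4·13 + 16)/6 = 78/6 = 13; σ²_Regulatory filing = ((16−10)/6)² = 1.000
te_Marketing collateral = (2 + 4·7 + 18)/6 = 48/6 = 8; σ²_Marketing collateral = ((18−2)/6)² = 7.111
te_Sales training = (2 + 4·3 + 10)/6 = 24/6 = 4; σ²_Sales training = ((10−2)/6)² = 1.778

Forward pass:
ES_Packaging design = 0; EF_Packaging design = 10
ES_Regulatory filing = 0; EF_Regulatory filing = 13
ES_Marketing collateral = max(EF_Packaging design=10, EF_Regulatory filing=13) = 13; EF_Marketing collateral = 13+8 = 21
ES_Sales training = 21; EF_Sales training = 21+4 = 25
Expected project duration μ = 25 hours. Critical path: Regulatory filing → Marketing collateral → Sales training.

Variance along critical path = 1.000 + 7.111 + 1.778 = 9.889; σ = 3.145 hours.
D = μ + z·σ = 25 + 1.036·3.145 = 28.3 hours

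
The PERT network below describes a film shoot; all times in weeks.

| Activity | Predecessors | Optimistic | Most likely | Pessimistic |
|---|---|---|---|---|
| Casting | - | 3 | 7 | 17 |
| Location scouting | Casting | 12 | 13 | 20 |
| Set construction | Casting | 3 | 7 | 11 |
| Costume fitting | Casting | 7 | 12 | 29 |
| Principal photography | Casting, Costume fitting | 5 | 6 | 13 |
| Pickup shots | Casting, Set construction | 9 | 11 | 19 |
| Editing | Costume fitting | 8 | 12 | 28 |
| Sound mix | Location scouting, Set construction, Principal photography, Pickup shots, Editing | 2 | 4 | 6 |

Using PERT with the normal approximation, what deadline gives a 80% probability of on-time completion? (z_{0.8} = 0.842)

44.6 weeks

te_Casting = (3 + 4·7 + 17)/6 = 48/6 = 8; σ²_Casting = ((17−3)/6)² = 5.444
te_Location scouting = (12 + 4·13 + 20)/6 = 84/6 = 14; σ²_Location scouting = ((20−12)/6)² = 1.778
te_Set construction = (3 + 4·7 + 11)/6 = 42/6 = 7; σ²_Set construction = ((11−3)/6)² = 1.778
te_Costume fitting = (7 + 4·12 + 29)/6 = 84/6 = 14; σ²_Costume fitting = ((29−7)/6)² = 13.444
te_Principal photography = (5 + 4·6 + 13)/6 = 42/6 = 7; σ²_Principal photography = ((13−5)/6)² = 1.778
te_Pickup shots = (9 + 4·11 + 19)/6 = 72/6 = 12; σ²_Pickup shots = ((19−9)/6)² = 2.778
te_Editing = (8 + 4·12 + 28)/6 = 84/6 = 14; σ²_Editing = ((28−8)/6)² = 11.111
te_Sound mix = (2 + 4·4 + 6)/6 = 24/6 = 4; σ²_Sound mix = ((6−2)/6)² = 0.444

Forward pass:
ES_Casting = 0; EF_Casting = 8
ES_Location scouting = 8; EF_Location scouting = 8+14 = 22
ES_Set construction = 8; EF_Set construction = 8+7 = 15
ES_Costume fitting = 8; EF_Costume fitting = 8+14 = 22
ES_Principal photography = max(EF_Casting=8, EF_Costume fitting=22) = 22; EF_Principal photography = 22+7 = 29
ES_Pickup shots = max(EF_Casting=8, EF_Set construction=15) = 15; EF_Pickup shots = 15+12 = 27
ES_Editing = 22; EF_Editing = 22+14 = 36
ES_Sound mix = max(EF_Location scouting=22, EF_Set construction=15, EF_Principal photography=29, EF_Pickup shots=27, EF_Editing=36) = 36; EF_Sound mix = 36+4 = 40
Expected project duration μ = 40 weeks. Critical path: Casting → Costume fitting → Editing → Sound mix.

Variance along critical path = 5.444 + 13.444 + 11.111 + 0.444 = 30.444; σ = 5.518 weeks.
D = μ + z·σ = 40 + 0.842·5.518 = 44.6 weeks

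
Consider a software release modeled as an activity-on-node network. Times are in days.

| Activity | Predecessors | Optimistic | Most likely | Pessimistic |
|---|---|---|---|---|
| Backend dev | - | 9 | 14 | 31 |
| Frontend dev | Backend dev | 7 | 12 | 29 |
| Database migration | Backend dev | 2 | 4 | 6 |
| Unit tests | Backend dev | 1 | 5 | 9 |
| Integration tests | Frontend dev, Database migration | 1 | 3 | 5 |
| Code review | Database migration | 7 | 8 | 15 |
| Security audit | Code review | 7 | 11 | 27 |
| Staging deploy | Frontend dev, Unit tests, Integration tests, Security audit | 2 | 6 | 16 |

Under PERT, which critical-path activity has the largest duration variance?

te_Backend dev = (9 + 4·14 + 31)/6 = 96/6 = 16; σ²_Backend dev = ((31−9)/6)² = 13.444
te_Frontend dev = (7 + 4·12 + 29)/6 = 84/6 = 14; σ²_Frontend dev = ((29−7)/6)² = 13.444
te_Database migration = (2 + 4·4 + 6)/6 = 24/6 = 4; σ²_Database migration = ((6−2)/6)² = 0.444
te_Unit tests = (1 + 4·5 + 9)/6 = 30/6 = 5; σ²_Unit tests = ((9−1)/6)² = 1.778
te_Integration tests = (1 + 4·3 + 5)/6 = 18/6 = 3; σ²_Integration tests = ((5−1)/6)² = 0.444
te_Code review = (7 + 4·8 + 15)/6 = 54/6 = 9; σ²_Code review = ((15−7)/6)² = 1.778
te_Security audit = (7 + 4·11 + 27)/6 = 78/6 = 13; σ²_Security audit = ((27−7)/6)² = 11.111
te_Staging deploy = (2 + 4·6 + 16)/6 = 42/6 = 7; σ²_Staging deploy = ((16−2)/6)² = 5.444

Forward pass:
ES_Backend dev = 0; EF_Backend dev = 16
ES_Frontend dev = 16; EF_Frontend dev = 16+14 = 30
ES_Database migration = 16; EF_Database migration = 16+4 = 20
ES_Unit tests = 16; EF_Unit tests = 16+5 = 21
ES_Integration tests = max(EF_Frontend dev=30, EF_Database migration=20) = 30; EF_Integration tests = 30+3 = 33
ES_Code review = 20; EF_Code review = 20+9 = 29
ES_Security audit = 29; EF_Security audit = 29+13 = 42
ES_Staging deploy = max(EF_Frontend dev=30, EF_Unit tests=21, EF_Integration tests=33, EF_Security audit=42) = 42; EF_Staging deploy = 42+7 = 49
Expected project duration μ = 49 days. Critical path: Backend dev → Database migration → Code review → Security audit → Staging deploy.

Variances on critical path: σ²_Backend dev=13.444, σ²_Database migration=0.444, σ²_Code review=1.778, σ²_Security audit=11.111, σ²_Staging deploy=5.444.
Largest is σ²_Backend dev = 13.444.

Backend dev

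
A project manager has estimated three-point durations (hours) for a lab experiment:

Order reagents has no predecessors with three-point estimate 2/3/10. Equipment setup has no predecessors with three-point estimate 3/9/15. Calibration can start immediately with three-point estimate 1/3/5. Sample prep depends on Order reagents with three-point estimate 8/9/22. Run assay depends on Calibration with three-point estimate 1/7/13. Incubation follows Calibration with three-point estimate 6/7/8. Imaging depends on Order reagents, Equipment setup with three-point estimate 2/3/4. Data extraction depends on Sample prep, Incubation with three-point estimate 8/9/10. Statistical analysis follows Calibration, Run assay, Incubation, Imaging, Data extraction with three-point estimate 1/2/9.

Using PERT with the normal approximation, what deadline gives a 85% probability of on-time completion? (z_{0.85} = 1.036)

30.1 hours

te_Order reagents = (2 + 4·3 + 10)/6 = 24/6 = 4; σ²_Order reagents = ((10−2)/6)² = 1.778
te_Equipment setup = (3 + 4·9 + 15)/6 = 54/6 = 9; σ²_Equipment setup = ((15−3)/6)² = 4.000
te_Calibration = (1 + 4·3 + 5)/6 = 18/6 = 3; σ²_Calibration = ((5−1)/6)² = 0.444
te_Sample prep = (8 + 4·9 + 22)/6 = 66/6 = 11; σ²_Sample prep = ((22−8)/6)² = 5.444
te_Run assay = (1 + 4·7 + 13)/6 = 42/6 = 7; σ²_Run assay = ((13−1)/6)² = 4.000
te_Incubation = (6 + 4·7 + 8)/6 = 42/6 = 7; σ²_Incubation = ((8−6)/6)² = 0.111
te_Imaging = (2 + 4·3 + 4)/6 = 18/6 = 3; σ²_Imaging = ((4−2)/6)² = 0.111
te_Data extraction = (8 + 4·9 + 10)/6 = 54/6 = 9; σ²_Data extraction = ((10−8)/6)² = 0.111
te_Statistical analysis = (1 + 4·2 + 9)/6 = 18/6 = 3; σ²_Statistical analysis = ((9−1)/6)² = 1.778

Forward pass:
ES_Order reagents = 0; EF_Order reagents = 4
ES_Equipment setup = 0; EF_Equipment setup = 9
ES_Calibration = 0; EF_Calibration = 3
ES_Sample prep = 4; EF_Sample prep = 4+11 = 15
ES_Run assay = 3; EF_Run assay = 3+7 = 10
ES_Incubation = 3; EF_Incubation = 3+7 = 10
ES_Imaging = max(EF_Order reagents=4, EF_Equipment setup=9) = 9; EF_Imaging = 9+3 = 12
ES_Data extraction = max(EF_Sample prep=15, EF_Incubation=10) = 15; EF_Data extraction = 15+9 = 24
ES_Statistical analysis = max(EF_Calibration=3, EF_Run assay=10, EF_Incubation=10, EF_Imaging=12, EF_Data extraction=24) = 24; EF_Statistical analysis = 24+3 = 27
Expected project duration μ = 27 hours. Critical path: Order reagents → Sample prep → Data extraction → Statistical analysis.

Variance along critical path = 1.778 + 5.444 + 0.111 + 1.778 = 9.111; σ = 3.018 hours.
D = μ + z·σ = 27 + 1.036·3.018 = 30.1 hours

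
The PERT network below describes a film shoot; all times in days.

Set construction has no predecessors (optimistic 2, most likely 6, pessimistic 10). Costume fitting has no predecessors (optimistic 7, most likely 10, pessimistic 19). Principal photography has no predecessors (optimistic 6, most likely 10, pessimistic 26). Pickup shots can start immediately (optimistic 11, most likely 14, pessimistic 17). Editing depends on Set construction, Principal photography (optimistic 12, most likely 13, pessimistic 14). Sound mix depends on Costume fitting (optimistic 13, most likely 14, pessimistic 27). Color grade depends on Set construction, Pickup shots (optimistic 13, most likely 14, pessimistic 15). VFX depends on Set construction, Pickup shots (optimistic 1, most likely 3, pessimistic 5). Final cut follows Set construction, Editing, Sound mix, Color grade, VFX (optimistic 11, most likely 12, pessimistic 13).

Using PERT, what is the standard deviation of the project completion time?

te_Set construction = (2 + 4·6 + 10)/6 = 36/6 = 6; σ²_Set construction = ((10−2)/6)² = 1.778
te_Costume fitting = (7 + 4·10 + 19)/6 = 66/6 = 11; σ²_Costume fitting = ((19−7)/6)² = 4.000
te_Principal photography = (6 + 4·10 + 26)/6 = 72/6 = 12; σ²_Principal photography = ((26−6)/6)² = 11.111
te_Pickup shots = (11 + 4·14 + 17)/6 = 84/6 = 14; σ²_Pickup shots = ((17−11)/6)² = 1.000
te_Editing = (12 + 4·13 + 14)/6 = 78/6 = 13; σ²_Editing = ((14−12)/6)² = 0.111
te_Sound mix = (13 + 4·14 + 27)/6 = 96/6 = 16; σ²_Sound mix = ((27−13)/6)² = 5.444
te_Color grade = (13 + 4·14 + 15)/6 = 84/6 = 14; σ²_Color grade = ((15−13)/6)² = 0.111
te_VFX = (1 + 4·3 + 5)/6 = 18/6 = 3; σ²_VFX = ((5−1)/6)² = 0.444
te_Final cut = (11 + 4·12 + 13)/6 = 72/6 = 12; σ²_Final cut = ((13−11)/6)² = 0.111

Forward pass:
ES_Set construction = 0; EF_Set construction = 6
ES_Costume fitting = 0; EF_Costume fitting = 11
ES_Principal photography = 0; EF_Principal photography = 12
ES_Pickup shots = 0; EF_Pickup shots = 14
ES_Editing = max(EF_Set construction=6, EF_Principal photography=12) = 12; EF_Editing = 12+13 = 25
ES_Sound mix = 11; EF_Sound mix = 11+16 = 27
ES_Color grade = max(EF_Set construction=6, EF_Pickup shots=14) = 14; EF_Color grade = 14+14 = 28
ES_VFX = max(EF_Set construction=6, EF_Pickup shots=14) = 14; EF_VFX = 14+3 = 17
ES_Final cut = max(EF_Set construction=6, EF_Editing=25, EF_Sound mix=27, EF_Color grade=28, EF_VFX=17) = 28; EF_Final cut = 28+12 = 40
Expected project duration μ = 40 days. Critical path: Pickup shots → Color grade → Final cut.

Variance along critical path = 1.000 + 0.111 + 0.111 = 1.222
σ = √1.222 = 1.106 days

1.11 days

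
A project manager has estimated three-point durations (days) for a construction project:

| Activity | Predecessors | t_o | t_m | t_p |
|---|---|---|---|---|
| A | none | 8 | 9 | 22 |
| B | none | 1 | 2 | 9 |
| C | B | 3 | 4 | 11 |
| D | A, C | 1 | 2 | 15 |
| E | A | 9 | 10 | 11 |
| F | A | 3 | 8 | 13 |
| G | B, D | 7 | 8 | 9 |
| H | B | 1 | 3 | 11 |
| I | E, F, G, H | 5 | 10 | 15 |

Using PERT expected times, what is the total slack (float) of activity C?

te_A = (8 + 4·9 + 22)/6 = 66/6 = 11
te_B = (1 + 4·2 + 9)/6 = 18/6 = 3
te_C = (3 + 4·4 + 11)/6 = 30/6 = 5
te_D = (1 + 4·2 + 15)/6 = 24/6 = 4
te_E = (9 + 4·10 + 11)/6 = 60/6 = 10
te_F = (3 + 4·8 + 13)/6 = 48/6 = 8
te_G = (7 + 4·8 + 9)/6 = 48/6 = 8
te_H = (1 + 4·3 + 11)/6 = 24/6 = 4
te_I = (5 + 4·10 + 15)/6 = 60/6 = 10

Forward pass:
ES_A = 0; EF_A = 11
ES_B = 0; EF_B = 3
ES_C = 3; EF_C = 3+5 = 8
ES_D = max(EF_A=11, EF_C=8) = 11; EF_D = 11+4 = 15
ES_E = 11; EF_E = 11+10 = 21
ES_F = 11; EF_F = 11+8 = 19
ES_G = max(EF_B=3, EF_D=15) = 15; EF_G = 15+8 = 23
ES_H = 3; EF_H = 3+4 = 7
ES_I = max(EF_E=21, EF_F=19, EF_G=23, EF_H=7) = 23; EF_I = 23+10 = 33
Expected project duration μ = 33 days. Critical path: A → D → G → I.

Backward pass:
LF_I = 33; LS_I = 33−10 = 23
LF_H = LS_I = 23; LS_H = 23−4 = 19
LF_G = LS_I = 23; LS_G = 23−8 = 15
LF_F = LS_I = 23; LS_F = 23−8 = 15
LF_E = LS_I = 23; LS_E = 23−10 = 13
LF_D = LS_G = 15; LS_D = 15−4 = 11
LF_C = LS_D = 11; LS_C = 11−5 = 6
LF_B = min(LS_C=6, LS_G=15, LS_H=19) = 6; LS_B = 6−3 = 3
LF_A = min(LS_D=11, LS_E=13, LS_F=15) = 11; LS_A = 11−11 = 0
Slack_C = LS_C − ES_C = 6 − 3 = 3

3 days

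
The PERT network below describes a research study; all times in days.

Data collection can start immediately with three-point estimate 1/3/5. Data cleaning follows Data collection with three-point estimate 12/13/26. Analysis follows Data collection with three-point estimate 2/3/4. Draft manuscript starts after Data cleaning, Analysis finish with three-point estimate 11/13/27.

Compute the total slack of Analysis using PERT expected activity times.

12 days

te_Data collection = (1 + 4·3 + 5)/6 = 18/6 = 3
te_Data cleaning = (12 + 4·13 + 26)/6 = 90/6 = 15
te_Analysis = (2 + 4·3 + 4)/6 = 18/6 = 3
te_Draft manuscript = (11 + 4·13 + 27)/6 = 90/6 = 15

Forward pass:
ES_Data collection = 0; EF_Data collection = 3
ES_Data cleaning = 3; EF_Data cleaning = 3+15 = 18
ES_Analysis = 3; EF_Analysis = 3+3 = 6
ES_Draft manuscript = max(EF_Data cleaning=18, EF_Analysis=6) = 18; EF_Draft manuscript = 18+15 = 33
Expected project duration μ = 33 days. Critical path: Data collection → Data cleaning → Draft manuscript.

Backward pass:
LF_Draft manuscript = 33; LS_Draft manuscript = 33−15 = 18
LF_Analysis = LS_Draft manuscript = 18; LS_Analysis = 18−3 = 15
LF_Data cleaning = LS_Draft manuscript = 18; LS_Data cleaning = 18−15 = 3
LF_Data collection = min(LS_Data cleaning=3, LS_Analysis=15) = 3; LS_Data collection = 3−3 = 0
Slack_Analysis = LS_Analysis − ES_Analysis = 15 − 3 = 12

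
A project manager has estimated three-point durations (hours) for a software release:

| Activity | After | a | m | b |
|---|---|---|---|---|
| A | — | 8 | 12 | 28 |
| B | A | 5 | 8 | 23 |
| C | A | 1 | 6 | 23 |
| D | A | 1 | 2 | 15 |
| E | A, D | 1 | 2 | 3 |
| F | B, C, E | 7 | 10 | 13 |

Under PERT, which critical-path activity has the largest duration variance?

A

te_A = (8 + 4·12 + 28)/6 = 84/6 = 14; σ²_A = ((28−8)/6)² = 11.111
te_B = (5 + 4·8 + 23)/6 = 60/6 = 10; σ²_B = ((23−5)/6)² = 9.000
te_C = (1 + 4·6 + 23)/6 = 48/6 = 8; σ²_C = ((23−1)/6)² = 13.444
te_D = (1 + 4·2 + 15)/6 = 24/6 = 4; σ²_D = ((15−1)/6)² = 5.444
te_E = (1 + 4·2 + 3)/6 = 12/6 = 2; σ²_E = ((3−1)/6)² = 0.111
te_F = (7 + 4·10 + 13)/6 = 60/6 = 10; σ²_F = ((13−7)/6)² = 1.000

Forward pass:
ES_A = 0; EF_A = 14
ES_B = 14; EF_B = 14+10 = 24
ES_C = 14; EF_C = 14+8 = 22
ES_D = 14; EF_D = 14+4 = 18
ES_E = max(EF_A=14, EF_D=18) = 18; EF_E = 18+2 = 20
ES_F = max(EF_B=24, EF_C=22, EF_E=20) = 24; EF_F = 24+10 = 34
Expected project duration μ = 34 hours. Critical path: A → B → F.

Variances on critical path: σ²_A=11.111, σ²_B=9.000, σ²_F=1.000.
Largest is σ²_A = 11.111.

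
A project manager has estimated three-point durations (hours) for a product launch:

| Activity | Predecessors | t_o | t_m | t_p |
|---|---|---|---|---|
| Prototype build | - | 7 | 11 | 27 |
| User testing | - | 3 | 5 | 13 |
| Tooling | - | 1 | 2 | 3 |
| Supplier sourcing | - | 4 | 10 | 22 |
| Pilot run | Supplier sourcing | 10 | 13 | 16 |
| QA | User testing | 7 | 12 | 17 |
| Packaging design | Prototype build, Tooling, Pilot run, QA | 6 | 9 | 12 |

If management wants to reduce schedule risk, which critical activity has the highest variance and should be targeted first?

te_Prototype build = (7 + 4·11 + 27)/6 = 78/6 = 13; σ²_Prototype build = ((27−7)/6)² = 11.111
te_User testing = (3 + 4·5 + 13)/6 = 36/6 = 6; σ²_User testing = ((13−3)/6)² = 2.778
te_Tooling = (1 + 4·2 + 3)/6 = 12/6 = 2; σ²_Tooling = ((3−1)/6)² = 0.111
te_Supplier sourcing = (4 + 4·10 + 22)/6 = 66/6 = 11; σ²_Supplier sourcing = ((22−4)/6)² = 9.000
te_Pilot run = (10 + 4·13 + 16)/6 = 78/6 = 13; σ²_Pilot run = ((16−10)/6)² = 1.000
te_QA = (7 + 4·12 + 17)/6 = 72/6 = 12; σ²_QA = ((17−7)/6)² = 2.778
te_Packaging design = (6 + 4·9 + 12)/6 = 54/6 = 9; σ²_Packaging design = ((12−6)/6)² = 1.000

Forward pass:
ES_Prototype build = 0; EF_Prototype build = 13
ES_User testing = 0; EF_User testing = 6
ES_Tooling = 0; EF_Tooling = 2
ES_Supplier sourcing = 0; EF_Supplier sourcing = 11
ES_Pilot run = 11; EF_Pilot run = 11+13 = 24
ES_QA = 6; EF_QA = 6+12 = 18
ES_Packaging design = max(EF_Prototype build=13, EF_Tooling=2, EF_Pilot run=24, EF_QA=18) = 24; EF_Packaging design = 24+9 = 33
Expected project duration μ = 33 hours. Critical path: Supplier sourcing → Pilot run → Packaging design.

Variances on critical path: σ²_Supplier sourcing=9.000, σ²_Pilot run=1.000, σ²_Packaging design=1.000.
Largest is σ²_Supplier sourcing = 9.000.

Supplier sourcing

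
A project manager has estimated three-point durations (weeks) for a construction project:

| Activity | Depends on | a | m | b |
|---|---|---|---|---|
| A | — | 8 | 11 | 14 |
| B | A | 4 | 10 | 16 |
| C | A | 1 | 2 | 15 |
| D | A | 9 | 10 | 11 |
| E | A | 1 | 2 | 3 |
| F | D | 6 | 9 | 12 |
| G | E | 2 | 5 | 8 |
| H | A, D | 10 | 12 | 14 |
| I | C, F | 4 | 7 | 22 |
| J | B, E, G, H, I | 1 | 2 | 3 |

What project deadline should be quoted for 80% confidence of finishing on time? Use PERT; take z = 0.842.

te_A = (8 + 4·11 + 14)/6 = 66/6 = 11; σ²_A = ((14−8)/6)² = 1.000
te_B = (4 + 4·10 + 16)/6 = 60/6 = 10; σ²_B = ((16−4)/6)² = 4.000
te_C = (1 + 4·2 + 15)/6 = 24/6 = 4; σ²_C = ((15−1)/6)² = 5.444
te_D = (9 + 4·10 + 11)/6 = 60/6 = 10; σ²_D = ((11−9)/6)² = 0.111
te_E = (1 + 4·2 + 3)/6 = 12/6 = 2; σ²_E = ((3−1)/6)² = 0.111
te_F = (6 + 4·9 + 12)/6 = 54/6 = 9; σ²_F = ((12−6)/6)² = 1.000
te_G = (2 + 4·5 + 8)/6 = 30/6 = 5; σ²_G = ((8−2)/6)² = 1.000
te_H = (10 + 4·12 + 14)/6 = 72/6 = 12; σ²_H = ((14−10)/6)² = 0.444
te_I = (4 + 4·7 + 22)/6 = 54/6 = 9; σ²_I = ((22−4)/6)² = 9.000
te_J = (1 + 4·2 + 3)/6 = 12/6 = 2; σ²_J = ((3−1)/6)² = 0.111

Forward pass:
ES_A = 0; EF_A = 11
ES_B = 11; EF_B = 11+10 = 21
ES_C = 11; EF_C = 11+4 = 15
ES_D = 11; EF_D = 11+10 = 21
ES_E = 11; EF_E = 11+2 = 13
ES_F = 21; EF_F = 21+9 = 30
ES_G = 13; EF_G = 13+5 = 18
ES_H = max(EF_A=11, EF_D=21) = 21; EF_H = 21+12 = 33
ES_I = max(EF_C=15, EF_F=30) = 30; EF_I = 30+9 = 39
ES_J = max(EF_B=21, EF_E=13, EF_G=18, EF_H=33, EF_I=39) = 39; EF_J = 39+2 = 41
Expected project duration μ = 41 weeks. Critical path: A → D → F → I → J.

Variance along critical path = 1.000 + 0.111 + 1.000 + 9.000 + 0.111 = 11.222; σ = 3.350 weeks.
D = μ + z·σ = 41 + 0.842·3.350 = 43.8 weeks

43.8 weeks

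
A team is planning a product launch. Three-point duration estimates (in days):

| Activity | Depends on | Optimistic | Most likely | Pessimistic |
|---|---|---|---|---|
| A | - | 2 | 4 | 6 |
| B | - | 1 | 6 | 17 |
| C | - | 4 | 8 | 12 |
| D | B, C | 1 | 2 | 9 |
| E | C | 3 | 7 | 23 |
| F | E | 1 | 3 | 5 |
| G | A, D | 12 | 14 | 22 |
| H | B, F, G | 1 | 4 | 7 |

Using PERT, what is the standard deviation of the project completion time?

te_A = (2 + 4·4 + 6)/6 = 24/6 = 4; σ²_A = ((6−2)/6)² = 0.444
te_B = (1 + 4·6 + 17)/6 = 42/6 = 7; σ²_B = ((17−1)/6)² = 7.111
te_C = (4 + 4·8 + 12)/6 = 48/6 = 8; σ²_C = ((12−4)/6)² = 1.778
te_D = (1 + 4·2 + 9)/6 = 18/6 = 3; σ²_D = ((9−1)/6)² = 1.778
te_E = (3 + 4·7 + 23)/6 = 54/6 = 9; σ²_E = ((23−3)/6)² = 11.111
te_F = (1 + 4·3 + 5)/6 = 18/6 = 3; σ²_F = ((5−1)/6)² = 0.444
te_G = (12 + 4·14 + 22)/6 = 90/6 = 15; σ²_G = ((22−12)/6)² = 2.778
te_H = (1 + 4·4 + 7)/6 = 24/6 = 4; σ²_H = ((7−1)/6)² = 1.000

Forward pass:
ES_A = 0; EF_A = 4
ES_B = 0; EF_B = 7
ES_C = 0; EF_C = 8
ES_D = max(EF_B=7, EF_C=8) = 8; EF_D = 8+3 = 11
ES_E = 8; EF_E = 8+9 = 17
ES_F = 17; EF_F = 17+3 = 20
ES_G = max(EF_A=4, EF_D=11) = 11; EF_G = 11+15 = 26
ES_H = max(EF_B=7, EF_F=20, EF_G=26) = 26; EF_H = 26+4 = 30
Expected project duration μ = 30 days. Critical path: C → D → G → H.

Variance along critical path = 1.778 + 1.778 + 2.778 + 1.000 = 7.333
σ = √7.333 = 2.708 days

2.71 days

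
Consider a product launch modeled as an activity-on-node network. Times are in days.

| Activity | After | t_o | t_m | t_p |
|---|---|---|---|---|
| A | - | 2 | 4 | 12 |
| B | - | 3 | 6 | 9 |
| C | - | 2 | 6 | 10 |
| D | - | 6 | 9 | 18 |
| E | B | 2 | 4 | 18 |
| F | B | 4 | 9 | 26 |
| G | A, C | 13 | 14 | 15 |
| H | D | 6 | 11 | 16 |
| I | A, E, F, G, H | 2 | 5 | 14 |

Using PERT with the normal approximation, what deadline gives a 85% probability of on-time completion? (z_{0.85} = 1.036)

te_A = (2 + 4·4 + 12)/6 = 30/6 = 5; σ²_A = ((12−2)/6)² = 2.778
te_B = (3 + 4·6 + 9)/6 = 36/6 = 6; σ²_B = ((9−3)/6)² = 1.000
te_C = (2 + 4·6 + 10)/6 = 36/6 = 6; σ²_C = ((10−2)/6)² = 1.778
te_D = (6 + 4·9 + 18)/6 = 60/6 = 10; σ²_D = ((18−6)/6)² = 4.000
te_E = (2 + 4·4 + 18)/6 = 36/6 = 6; σ²_E = ((18−2)/6)² = 7.111
te_F = (4 + 4·9 + 26)/6 = 66/6 = 11; σ²_F = ((26−4)/6)² = 13.444
te_G = (13 + 4·14 + 15)/6 = 84/6 = 14; σ²_G = ((15−13)/6)² = 0.111
te_H = (6 + 4·11 + 16)/6 = 66/6 = 11; σ²_H = ((16−6)/6)² = 2.778
te_I = (2 + 4·5 + 14)/6 = 36/6 = 6; σ²_I = ((14−2)/6)² = 4.000

Forward pass:
ES_A = 0; EF_A = 5
ES_B = 0; EF_B = 6
ES_C = 0; EF_C = 6
ES_D = 0; EF_D = 10
ES_E = 6; EF_E = 6+6 = 12
ES_F = 6; EF_F = 6+11 = 17
ES_G = max(EF_A=5, EF_C=6) = 6; EF_G = 6+14 = 20
ES_H = 10; EF_H = 10+11 = 21
ES_I = max(EF_A=5, EF_E=12, EF_F=17, EF_G=20, EF_H=21) = 21; EF_I = 21+6 = 27
Expected project duration μ = 27 days. Critical path: D → H → I.

Variance along critical path = 4.000 + 2.778 + 4.000 = 10.778; σ = 3.283 days.
D = μ + z·σ = 27 + 1.036·3.283 = 30.4 days

30.4 days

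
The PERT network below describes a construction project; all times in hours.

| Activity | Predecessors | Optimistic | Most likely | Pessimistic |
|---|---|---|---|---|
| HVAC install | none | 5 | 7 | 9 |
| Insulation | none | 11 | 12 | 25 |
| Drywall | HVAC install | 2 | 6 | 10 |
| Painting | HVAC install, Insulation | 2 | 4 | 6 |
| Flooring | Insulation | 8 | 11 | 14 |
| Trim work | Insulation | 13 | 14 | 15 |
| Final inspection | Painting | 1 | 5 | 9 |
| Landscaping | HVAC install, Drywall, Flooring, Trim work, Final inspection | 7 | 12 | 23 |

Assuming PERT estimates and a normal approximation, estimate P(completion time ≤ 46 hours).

0.920

te_HVAC install = (5 + 4·7 + 9)/6 = 42/6 = 7; σ²_HVAC install = ((9−5)/6)² = 0.444
te_Insulation = (11 + 4·12 + 25)/6 = 84/6 = 14; σ²_Insulation = ((25−11)/6)² = 5.444
te_Drywall = (2 + 4·6 + 10)/6 = 36/6 = 6; σ²_Drywall = ((10−2)/6)² = 1.778
te_Painting = (2 + 4·4 + 6)/6 = 24/6 = 4; σ²_Painting = ((6−2)/6)² = 0.444
te_Flooring = (8 + 4·11 + 14)/6 = 66/6 = 11; σ²_Flooring = ((14−8)/6)² = 1.000
te_Trim work = (13 + 4·14 + 15)/6 = 84/6 = 14; σ²_Trim work = ((15−13)/6)² = 0.111
te_Final inspection = (1 + 4·5 + 9)/6 = 30/6 = 5; σ²_Final inspection = ((9−1)/6)² = 1.778
te_Landscaping = (7 + 4·12 + 23)/6 = 78/6 = 13; σ²_Landscaping = ((23−7)/6)² = 7.111

Forward pass:
ES_HVAC install = 0; EF_HVAC install = 7
ES_Insulation = 0; EF_Insulation = 14
ES_Drywall = 7; EF_Drywall = 7+6 = 13
ES_Painting = max(EF_HVAC install=7, EF_Insulation=14) = 14; EF_Painting = 14+4 = 18
ES_Flooring = 14; EF_Flooring = 14+11 = 25
ES_Trim work = 14; EF_Trim work = 14+14 = 28
ES_Final inspection = 18; EF_Final inspection = 18+5 = 23
ES_Landscaping = max(EF_HVAC install=7, EF_Drywall=13, EF_Flooring=25, EF_Trim work=28, EF_Final inspection=23) = 28; EF_Landscaping = 28+13 = 41
Expected project duration μ = 41 hours. Critical path: Insulation → Trim work → Landscaping.

Variance along critical path = 5.444 + 0.111 + 7.111 = 12.667; σ = √12.667 = 3.559 hours.
Z = (46 − 41) / 3.559 = 1.405
P(T ≤ 46) = Φ(1.405) ≈ 0.920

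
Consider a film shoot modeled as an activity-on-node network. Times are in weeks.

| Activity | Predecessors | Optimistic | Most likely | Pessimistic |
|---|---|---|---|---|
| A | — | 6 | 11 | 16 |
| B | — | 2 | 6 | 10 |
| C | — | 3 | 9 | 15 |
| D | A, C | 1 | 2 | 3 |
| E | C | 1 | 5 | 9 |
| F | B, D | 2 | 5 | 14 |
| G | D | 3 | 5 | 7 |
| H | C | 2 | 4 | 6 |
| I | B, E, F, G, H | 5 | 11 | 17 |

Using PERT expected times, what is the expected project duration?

30 weeks

te_A = (6 + 4·11 + 16)/6 = 66/6 = 11
te_B = (2 + 4·6 + 10)/6 = 36/6 = 6
te_C = (3 + 4·9 + 15)/6 = 54/6 = 9
te_D = (1 + 4·2 + 3)/6 = 12/6 = 2
te_E = (1 + 4·5 + 9)/6 = 30/6 = 5
te_F = (2 + 4·5 + 14)/6 = 36/6 = 6
te_G = (3 + 4·5 + 7)/6 = 30/6 = 5
te_H = (2 + 4·4 + 6)/6 = 24/6 = 4
te_I = (5 + 4·11 + 17)/6 = 66/6 = 11

Forward pass:
ES_A = 0; EF_A = 11
ES_B = 0; EF_B = 6
ES_C = 0; EF_C = 9
ES_D = max(EF_A=11, EF_C=9) = 11; EF_D = 11+2 = 13
ES_E = 9; EF_E = 9+5 = 14
ES_F = max(EF_B=6, EF_D=13) = 13; EF_F = 13+6 = 19
ES_G = 13; EF_G = 13+5 = 18
ES_H = 9; EF_H = 9+4 = 13
ES_I = max(EF_B=6, EF_E=14, EF_F=19, EF_G=18, EF_H=13) = 19; EF_I = 19+11 = 30
Expected project duration μ = 30 weeks. Critical path: A → D → F → I.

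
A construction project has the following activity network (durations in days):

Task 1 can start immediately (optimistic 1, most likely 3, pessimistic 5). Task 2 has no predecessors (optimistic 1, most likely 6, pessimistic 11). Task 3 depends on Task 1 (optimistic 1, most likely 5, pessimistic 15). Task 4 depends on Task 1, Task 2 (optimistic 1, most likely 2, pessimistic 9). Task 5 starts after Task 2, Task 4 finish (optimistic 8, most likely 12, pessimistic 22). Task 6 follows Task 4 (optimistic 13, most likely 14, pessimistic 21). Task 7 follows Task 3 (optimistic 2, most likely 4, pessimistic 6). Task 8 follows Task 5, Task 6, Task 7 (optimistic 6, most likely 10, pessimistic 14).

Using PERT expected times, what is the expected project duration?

34 days

te_Task 1 = (1 + 4·3 + 5)/6 = 18/6 = 3
te_Task 2 = (1 + 4·6 + 11)/6 = 36/6 = 6
te_Task 3 = (1 + 4·5 + 15)/6 = 36/6 = 6
te_Task 4 = (1 + 4·2 + 9)/6 = 18/6 = 3
te_Task 5 = (8 + 4·12 + 22)/6 = 78/6 = 13
te_Task 6 = (13 + 4·14 + 21)/6 = 90/6 = 15
te_Task 7 = (2 + 4·4 + 6)/6 = 24/6 = 4
te_Task 8 = (6 + 4·10 + 14)/6 = 60/6 = 10

Forward pass:
ES_Task 1 = 0; EF_Task 1 = 3
ES_Task 2 = 0; EF_Task 2 = 6
ES_Task 3 = 3; EF_Task 3 = 3+6 = 9
ES_Task 4 = max(EF_Task 1=3, EF_Task 2=6) = 6; EF_Task 4 = 6+3 = 9
ES_Task 5 = max(EF_Task 2=6, EF_Task 4=9) = 9; EF_Task 5 = 9+13 = 22
ES_Task 6 = 9; EF_Task 6 = 9+15 = 24
ES_Task 7 = 9; EF_Task 7 = 9+4 = 13
ES_Task 8 = max(EF_Task 5=22, EF_Task 6=24, EF_Task 7=13) = 24; EF_Task 8 = 24+10 = 34
Expected project duration μ = 34 days. Critical path: Task 2 → Task 4 → Task 6 → Task 8.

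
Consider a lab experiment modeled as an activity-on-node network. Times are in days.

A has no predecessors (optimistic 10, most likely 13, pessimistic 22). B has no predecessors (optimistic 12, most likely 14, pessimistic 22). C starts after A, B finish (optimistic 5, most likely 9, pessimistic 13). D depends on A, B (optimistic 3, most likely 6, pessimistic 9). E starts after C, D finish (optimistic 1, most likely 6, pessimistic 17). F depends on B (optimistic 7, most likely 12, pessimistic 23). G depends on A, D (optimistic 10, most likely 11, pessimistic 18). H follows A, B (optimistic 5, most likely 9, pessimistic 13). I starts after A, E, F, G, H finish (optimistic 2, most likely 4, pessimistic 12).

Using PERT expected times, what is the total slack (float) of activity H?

9 days

te_A = (10 + 4·13 + 22)/6 = 84/6 = 14
te_B = (12 + 4·14 + 22)/6 = 90/6 = 15
te_C = (5 + 4·9 + 13)/6 = 54/6 = 9
te_D = (3 + 4·6 + 9)/6 = 36/6 = 6
te_E = (1 + 4·6 + 17)/6 = 42/6 = 7
te_F = (7 + 4·12 + 23)/6 = 78/6 = 13
te_G = (10 + 4·11 + 18)/6 = 72/6 = 12
te_H = (5 + 4·9 + 13)/6 = 54/6 = 9
te_I = (2 + 4·4 + 12)/6 = 30/6 = 5

Forward pass:
ES_A = 0; EF_A = 14
ES_B = 0; EF_B = 15
ES_C = max(EF_A=14, EF_B=15) = 15; EF_C = 15+9 = 24
ES_D = max(EF_A=14, EF_B=15) = 15; EF_D = 15+6 = 21
ES_E = max(EF_C=24, EF_D=21) = 24; EF_E = 24+7 = 31
ES_F = 15; EF_F = 15+13 = 28
ES_G = max(EF_A=14, EF_D=21) = 21; EF_G = 21+12 = 33
ES_H = max(EF_A=14, EF_B=15) = 15; EF_H = 15+9 = 24
ES_I = max(EF_A=14, EF_E=31, EF_F=28, EF_G=33, EF_H=24) = 33; EF_I = 33+5 = 38
Expected project duration μ = 38 days. Critical path: B → D → G → I.

Backward pass:
LF_I = 38; LS_I = 38−5 = 33
LF_H = LS_I = 33; LS_H = 33−9 = 24
LF_G = LS_I = 33; LS_G = 33−12 = 21
LF_F = LS_I = 33; LS_F = 33−13 = 20
LF_E = LS_I = 33; LS_E = 33−7 = 26
LF_D = min(LS_E=26, LS_G=21) = 21; LS_D = 21−6 = 15
LF_C = LS_E = 26; LS_C = 26−9 = 17
LF_B = min(LS_C=17, LS_D=15, LS_F=20, LS_H=24) = 15; LS_B = 15−15 = 0
LF_A = min(LS_C=17, LS_D=15, LS_G=21, LS_H=24, LS_I=33) = 15; LS_A = 15−14 = 1
Slack_H = LS_H − ES_H = 24 − 15 = 9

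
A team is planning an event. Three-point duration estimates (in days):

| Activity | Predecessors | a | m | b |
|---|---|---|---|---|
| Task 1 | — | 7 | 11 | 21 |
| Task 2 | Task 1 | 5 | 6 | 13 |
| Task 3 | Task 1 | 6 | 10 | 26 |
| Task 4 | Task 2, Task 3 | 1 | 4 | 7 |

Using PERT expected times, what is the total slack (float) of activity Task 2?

te_Task 1 = (7 + 4·11 + 21)/6 = 72/6 = 12
te_Task 2 = (5 + 4·6 + 13)/6 = 42/6 = 7
te_Task 3 = (6 + 4·10 + 26)/6 = 72/6 = 12
te_Task 4 = (1 + 4·4 + 7)/6 = 24/6 = 4

Forward pass:
ES_Task 1 = 0; EF_Task 1 = 12
ES_Task 2 = 12; EF_Task 2 = 12+7 = 19
ES_Task 3 = 12; EF_Task 3 = 12+12 = 24
ES_Task 4 = max(EF_Task 2=19, EF_Task 3=24) = 24; EF_Task 4 = 24+4 = 28
Expected project duration μ = 28 days. Critical path: Task 1 → Task 3 → Task 4.

Backward pass:
LF_Task 4 = 28; LS_Task 4 = 28−4 = 24
LF_Task 3 = LS_Task 4 = 24; LS_Task 3 = 24−12 = 12
LF_Task 2 = LS_Task 4 = 24; LS_Task 2 = 24−7 = 17
LF_Task 1 = min(LS_Task 2=17, LS_Task 3=12) = 12; LS_Task 1 = 12−12 = 0
Slack_Task 2 = LS_Task 2 − ES_Task 2 = 17 − 12 = 5

5 days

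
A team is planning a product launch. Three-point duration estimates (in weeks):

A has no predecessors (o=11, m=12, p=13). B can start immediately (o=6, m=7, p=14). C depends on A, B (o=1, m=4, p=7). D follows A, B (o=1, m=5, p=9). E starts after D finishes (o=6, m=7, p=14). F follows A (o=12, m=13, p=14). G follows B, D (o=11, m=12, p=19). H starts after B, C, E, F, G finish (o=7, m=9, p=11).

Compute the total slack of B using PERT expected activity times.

te_A = (11 + 4·12 + 13)/6 = 72/6 = 12
te_B = (6 + 4·7 + 14)/6 = 48/6 = 8
te_C = (1 + 4·4 + 7)/6 = 24/6 = 4
te_D = (1 + 4·5 + 9)/6 = 30/6 = 5
te_E = (6 + 4·7 + 14)/6 = 48/6 = 8
te_F = (12 + 4·13 + 14)/6 = 78/6 = 13
te_G = (11 + 4·12 + 19)/6 = 78/6 = 13
te_H = (7 + 4·9 + 11)/6 = 54/6 = 9

Forward pass:
ES_A = 0; EF_A = 12
ES_B = 0; EF_B = 8
ES_C = max(EF_A=12, EF_B=8) = 12; EF_C = 12+4 = 16
ES_D = max(EF_A=12, EF_B=8) = 12; EF_D = 12+5 = 17
ES_E = 17; EF_E = 17+8 = 25
ES_F = 12; EF_F = 12+13 = 25
ES_G = max(EF_B=8, EF_D=17) = 17; EF_G = 17+13 = 30
ES_H = max(EF_B=8, EF_C=16, EF_E=25, EF_F=25, EF_G=30) = 30; EF_H = 30+9 = 39
Expected project duration μ = 39 weeks. Critical path: A → D → G → H.

Backward pass:
LF_H = 39; LS_H = 39−9 = 30
LF_G = LS_H = 30; LS_G = 30−13 = 17
LF_F = LS_H = 30; LS_F = 30−13 = 17
LF_E = LS_H = 30; LS_E = 30−8 = 22
LF_D = min(LS_E=22, LS_G=17) = 17; LS_D = 17−5 = 12
LF_C = LS_H = 30; LS_C = 30−4 = 26
LF_B = min(LS_C=26, LS_D=12, LS_G=17, LS_H=30) = 12; LS_B = 12−8 = 4
LF_A = min(LS_C=26, LS_D=12, LS_F=17) = 12; LS_A = 12−12 = 0
Slack_B = LS_B − ES_B = 4 − 0 = 4

4 weeks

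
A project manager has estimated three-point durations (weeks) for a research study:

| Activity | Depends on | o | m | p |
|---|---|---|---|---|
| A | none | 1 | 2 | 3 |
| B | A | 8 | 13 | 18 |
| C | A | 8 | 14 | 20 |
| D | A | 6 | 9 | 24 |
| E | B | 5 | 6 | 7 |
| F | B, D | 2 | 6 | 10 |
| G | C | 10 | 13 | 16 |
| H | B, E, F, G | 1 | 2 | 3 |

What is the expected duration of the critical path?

31 weeks

te_A = (1 + 4·2 + 3)/6 = 12/6 = 2
te_B = (8 + 4·13 + 18)/6 = 78/6 = 13
te_C = (8 + 4·14 + 20)/6 = 84/6 = 14
te_D = (6 + 4·9 + 24)/6 = 66/6 = 11
te_E = (5 + 4·6 + 7)/6 = 36/6 = 6
te_F = (2 + 4·6 + 10)/6 = 36/6 = 6
te_G = (10 + 4·13 + 16)/6 = 78/6 = 13
te_H = (1 + 4·2 + 3)/6 = 12/6 = 2

Forward pass:
ES_A = 0; EF_A = 2
ES_B = 2; EF_B = 2+13 = 15
ES_C = 2; EF_C = 2+14 = 16
ES_D = 2; EF_D = 2+11 = 13
ES_E = 15; EF_E = 15+6 = 21
ES_F = max(EF_B=15, EF_D=13) = 15; EF_F = 15+6 = 21
ES_G = 16; EF_G = 16+13 = 29
ES_H = max(EF_B=15, EF_E=21, EF_F=21, EF_G=29) = 29; EF_H = 29+2 = 31
Expected project duration μ = 31 weeks. Critical path: A → C → G → H.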